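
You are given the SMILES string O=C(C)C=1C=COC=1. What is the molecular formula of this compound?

C6H6O2

Walk through each heavy atom and fill implicit hydrogens from standard valence (C 4, N 3, O 2, S 2, halogen 1):
  atom 1: O, bond orders sum to 2 (valence 2) → 0 H
  atom 2: C, bond orders sum to 4 (valence 4) → 0 H
  atom 3: C, bond orders sum to 1 (valence 4) → 3 H
  atom 4: C, bond orders sum to 4 (valence 4) → 0 H
  atom 5: C, bond orders sum to 3 (valence 4) → 1 H
  atom 6: C, bond orders sum to 3 (valence 4) → 1 H
  atom 7: O, bond orders sum to 2 (valence 2) → 0 H
  atom 8: C, bond orders sum to 3 (valence 4) → 1 H
Totals → C:6, H:6, O:2.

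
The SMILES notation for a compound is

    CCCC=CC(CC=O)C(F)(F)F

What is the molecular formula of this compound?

C9H13F3O

Walk through each heavy atom and fill implicit hydrogens from standard valence (C 4, N 3, O 2, S 2, halogen 1):
  atom 1: C, bond orders sum to 1 (valence 4) → 3 H
  atom 2: C, bond orders sum to 2 (valence 4) → 2 H
  atom 3: C, bond orders sum to 2 (valence 4) → 2 H
  atom 4: C, bond orders sum to 3 (valence 4) → 1 H
  atom 5: C, bond orders sum to 3 (valence 4) → 1 H
  atom 6: C, bond orders sum to 3 (valence 4) → 1 H
  atom 7: C, bond orders sum to 2 (valence 4) → 2 H
  atom 8: C, bond orders sum to 3 (valence 4) → 1 H
  atom 9: O, bond orders sum to 2 (valence 2) → 0 H
  atom 10: C, bond orders sum to 4 (valence 4) → 0 H
  atom 11: F (halogen, monovalent) → 0 H
  atom 12: F (halogen, monovalent) → 0 H
  atom 13: F (halogen, monovalent) → 0 H
Totals → C:9, H:13, F:3, O:1.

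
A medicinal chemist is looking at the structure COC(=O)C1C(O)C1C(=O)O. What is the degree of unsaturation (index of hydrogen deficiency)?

Degree of unsaturation = (number of rings) + (number of π bonds).
Ring closures in the SMILES: 1.
π bonds: 2 double bonds (each 1 DoU) → 2 DoU from unsaturation.
Total DoU = 1 + 2 = 3.

3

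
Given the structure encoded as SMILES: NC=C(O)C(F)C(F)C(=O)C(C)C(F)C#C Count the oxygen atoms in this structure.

2

Scan the SMILES for O atoms (remember two-letter symbols like Cl and Br are single atoms).
Oxygen count: 2.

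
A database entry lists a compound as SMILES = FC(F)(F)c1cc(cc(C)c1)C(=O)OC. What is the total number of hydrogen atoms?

9

Walk through each heavy atom and fill implicit hydrogens from standard valence (C 4, N 3, O 2, S 2, halogen 1); for lowercase aromatic atoms, an aromatic c carries 1 H when it has two neighbours and 0 H with three, and aromatic n carries 0 H:
  atom 1: F (halogen, monovalent) → 0 H
  atom 2: C, bond orders sum to 4 (valence 4) → 0 H
  atom 3: F (halogen, monovalent) → 0 H
  atom 4: F (halogen, monovalent) → 0 H
  atom 5: aromatic c, 3 neighbours → 0 H
  atom 6: aromatic c, 2 neighbours → 1 H
  atom 7: aromatic c, 3 neighbours → 0 H
  atom 8: aromatic c, 2 neighbours → 1 H
  atom 9: aromatic c, 3 neighbours → 0 H
  atom 10: C, bond orders sum to 1 (valence 4) → 3 H
  atom 11: aromatic c, 2 neighbours → 1 H
  atom 12: C, bond orders sum to 4 (valence 4) → 0 H
  atom 13: O, bond orders sum to 2 (valence 2) → 0 H
  atom 14: O, bond orders sum to 2 (valence 2) → 0 H
  atom 15: C, bond orders sum to 1 (valence 4) → 3 H
Total hydrogens: 9.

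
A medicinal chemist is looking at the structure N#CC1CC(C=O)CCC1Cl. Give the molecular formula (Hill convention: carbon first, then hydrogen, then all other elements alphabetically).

Walk through each heavy atom and fill implicit hydrogens from standard valence (C 4, N 3, O 2, S 2, halogen 1):
  atom 1: N, bond orders sum to 3 (valence 3) → 0 H
  atom 2: C, bond orders sum to 4 (valence 4) → 0 H
  atom 3: C, bond orders sum to 3 (valence 4) → 1 H
  atom 4: C, bond orders sum to 2 (valence 4) → 2 H
  atom 5: C, bond orders sum to 3 (valence 4) → 1 H
  atom 6: C, bond orders sum to 3 (valence 4) → 1 H
  atom 7: O, bond orders sum to 2 (valence 2) → 0 H
  atom 8: C, bond orders sum to 2 (valence 4) → 2 H
  atom 9: C, bond orders sum to 2 (valence 4) → 2 H
  atom 10: C, bond orders sum to 3 (valence 4) → 1 H
  atom 11: Cl (halogen, monovalent) → 0 H
Totals → C:8, H:10, Cl:1, N:1, O:1.
In Hill order: C8H10ClNO.

C8H10ClNO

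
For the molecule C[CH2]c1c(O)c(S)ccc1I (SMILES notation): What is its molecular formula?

C8H9IOS

Walk through each heavy atom and fill implicit hydrogens from standard valence (C 4, N 3, O 2, S 2, halogen 1); for lowercase aromatic atoms, an aromatic c carries 1 H when it has two neighbours and 0 H with three, and aromatic n carries 0 H:
  atom 1: C, bond orders sum to 1 (valence 4) → 3 H
  atom 2: C with explicit H count 2
  atom 3: aromatic c, 3 neighbours → 0 H
  atom 4: aromatic c, 3 neighbours → 0 H
  atom 5: O, bond orders sum to 1 (valence 2) → 1 H
  atom 6: aromatic c, 3 neighbours → 0 H
  atom 7: S, bond orders sum to 1 (valence 2) → 1 H
  atom 8: aromatic c, 2 neighbours → 1 H
  atom 9: aromatic c, 2 neighbours → 1 H
  atom 10: aromatic c, 3 neighbours → 0 H
  atom 11: I (halogen, monovalent) → 0 H
Totals → C:8, H:9, I:1, O:1, S:1.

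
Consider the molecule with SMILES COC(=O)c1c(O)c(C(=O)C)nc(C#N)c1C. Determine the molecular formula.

Walk through each heavy atom and fill implicit hydrogens from standard valence (C 4, N 3, O 2, S 2, halogen 1); for lowercase aromatic atoms, an aromatic c carries 1 H when it has two neighbours and 0 H with three, and aromatic n carries 0 H:
  atom 1: C, bond orders sum to 1 (valence 4) → 3 H
  atom 2: O, bond orders sum to 2 (valence 2) → 0 H
  atom 3: C, bond orders sum to 4 (valence 4) → 0 H
  atom 4: O, bond orders sum to 2 (valence 2) → 0 H
  atom 5: aromatic c, 3 neighbours → 0 H
  atom 6: aromatic c, 3 neighbours → 0 H
  atom 7: O, bond orders sum to 1 (valence 2) → 1 H
  atom 8: aromatic c, 3 neighbours → 0 H
  atom 9: C, bond orders sum to 4 (valence 4) → 0 H
  atom 10: O, bond orders sum to 2 (valence 2) → 0 H
  atom 11: C, bond orders sum to 1 (valence 4) → 3 H
  atom 12: aromatic n, 2 neighbours → 0 H
  atom 13: aromatic c, 3 neighbours → 0 H
  atom 14: C, bond orders sum to 4 (valence 4) → 0 H
  atom 15: N, bond orders sum to 3 (valence 3) → 0 H
  atom 16: aromatic c, 3 neighbours → 0 H
  atom 17: C, bond orders sum to 1 (valence 4) → 3 H
Totals → C:11, H:10, N:2, O:4.

C11H10N2O4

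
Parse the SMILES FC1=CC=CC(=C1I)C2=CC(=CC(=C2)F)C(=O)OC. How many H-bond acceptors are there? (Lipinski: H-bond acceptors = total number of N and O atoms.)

2

N atoms: 0; O atoms: 2.
Lipinski HBA = 0 + 2 = 2.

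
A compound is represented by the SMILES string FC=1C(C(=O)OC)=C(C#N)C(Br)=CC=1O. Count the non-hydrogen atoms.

Every atom symbol written in the SMILES (organic subset) is one heavy atom; implicit H are not written.
Heavy atoms by element → Br:1, C:9, F:1, N:1, O:3.
Total: 15.

15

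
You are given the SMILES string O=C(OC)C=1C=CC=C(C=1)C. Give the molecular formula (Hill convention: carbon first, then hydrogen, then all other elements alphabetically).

Walk through each heavy atom and fill implicit hydrogens from standard valence (C 4, N 3, O 2, S 2, halogen 1):
  atom 1: O, bond orders sum to 2 (valence 2) → 0 H
  atom 2: C, bond orders sum to 4 (valence 4) → 0 H
  atom 3: O, bond orders sum to 2 (valence 2) → 0 H
  atom 4: C, bond orders sum to 1 (valence 4) → 3 H
  atom 5: C, bond orders sum to 4 (valence 4) → 0 H
  atom 6: C, bond orders sum to 3 (valence 4) → 1 H
  atom 7: C, bond orders sum to 3 (valence 4) → 1 H
  atom 8: C, bond orders sum to 3 (valence 4) → 1 H
  atom 9: C, bond orders sum to 4 (valence 4) → 0 H
  atom 10: C, bond orders sum to 3 (valence 4) → 1 H
  atom 11: C, bond orders sum to 1 (valence 4) → 3 H
Totals → C:9, H:10, O:2.
In Hill order: C9H10O2.

C9H10O2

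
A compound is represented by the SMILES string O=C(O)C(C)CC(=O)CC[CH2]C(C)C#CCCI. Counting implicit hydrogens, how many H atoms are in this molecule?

21

Walk through each heavy atom and fill implicit hydrogens from standard valence (C 4, N 3, O 2, S 2, halogen 1):
  atom 1: O, bond orders sum to 2 (valence 2) → 0 H
  atom 2: C, bond orders sum to 4 (valence 4) → 0 H
  atom 3: O, bond orders sum to 1 (valence 2) → 1 H
  atom 4: C, bond orders sum to 3 (valence 4) → 1 H
  atom 5: C, bond orders sum to 1 (valence 4) → 3 H
  atom 6: C, bond orders sum to 2 (valence 4) → 2 H
  atom 7: C, bond orders sum to 4 (valence 4) → 0 H
  atom 8: O, bond orders sum to 2 (valence 2) → 0 H
  atom 9: C, bond orders sum to 2 (valence 4) → 2 H
  atom 10: C, bond orders sum to 2 (valence 4) → 2 H
  atom 11: C with explicit H count 2
  atom 12: C, bond orders sum to 3 (valence 4) → 1 H
  atom 13: C, bond orders sum to 1 (valence 4) → 3 H
  atom 14: C, bond orders sum to 4 (valence 4) → 0 H
  atom 15: C, bond orders sum to 4 (valence 4) → 0 H
  atom 16: C, bond orders sum to 2 (valence 4) → 2 H
  atom 17: C, bond orders sum to 2 (valence 4) → 2 H
  atom 18: I (halogen, monovalent) → 0 H
Total hydrogens: 21.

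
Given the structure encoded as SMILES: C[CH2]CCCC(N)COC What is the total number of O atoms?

Scan the SMILES for O atoms (remember two-letter symbols like Cl and Br are single atoms).
Oxygen count: 1.

1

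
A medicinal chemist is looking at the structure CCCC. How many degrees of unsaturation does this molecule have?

Molecular formula: C4H10.
DoU = (2C + 2 + N − H − X) / 2, where X is the halogen count and O/S are ignored.
    = (2·4 + 2 + 0 − 10 − 0) / 2 = 0 / 2 = 0.

0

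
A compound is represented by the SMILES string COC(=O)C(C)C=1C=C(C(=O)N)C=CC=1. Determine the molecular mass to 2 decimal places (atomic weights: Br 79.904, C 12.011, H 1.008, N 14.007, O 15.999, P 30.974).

First, the molecular formula is C11H13NO3 (counting implicit H from valence).
  C: 11 × 12.011 = 132.121
  H: 13 × 1.008 = 13.104
  N: 1 × 14.007 = 14.007
  O: 3 × 15.999 = 47.997
Sum: 11×12.011 + 13×1.008 + 1×14.007 + 3×15.999 = 207.229 → 207.23 g/mol.

207.23 g/mol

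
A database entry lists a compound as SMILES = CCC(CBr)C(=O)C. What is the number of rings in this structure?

In SMILES, each pair of matching ring-closure digits denotes one ring-closing bond; the number of such bonds equals the number of independent rings.
Ring-closure bonds here: 0.

0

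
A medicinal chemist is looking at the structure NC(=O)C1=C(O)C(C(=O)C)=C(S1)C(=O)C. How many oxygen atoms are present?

Scan the SMILES for O atoms (remember two-letter symbols like Cl and Br are single atoms).
Oxygen count: 4.

4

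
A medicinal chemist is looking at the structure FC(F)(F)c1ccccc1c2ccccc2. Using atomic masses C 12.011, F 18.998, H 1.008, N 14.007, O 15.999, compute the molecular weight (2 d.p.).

222.21 g/mol

First, the molecular formula is C13H9F3 (counting implicit H from valence).
  C: 13 × 12.011 = 156.143
  F: 3 × 18.998 = 56.994
  H: 9 × 1.008 = 9.072
Sum: 13×12.011 + 3×18.998 + 9×1.008 = 222.209 → 222.21 g/mol.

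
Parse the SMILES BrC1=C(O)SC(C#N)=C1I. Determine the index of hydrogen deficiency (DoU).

Degree of unsaturation = (number of rings) + (number of π bonds).
Ring closures in the SMILES: 1.
π bonds: 2 double bonds (each 1 DoU), 1 triple bond (each 2 DoU) → 4 DoU from unsaturation.
Total DoU = 1 + 4 = 5.

5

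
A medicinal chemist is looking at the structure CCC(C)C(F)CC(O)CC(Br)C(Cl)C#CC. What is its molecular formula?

C13H21BrClFO

Walk through each heavy atom and fill implicit hydrogens from standard valence (C 4, N 3, O 2, S 2, halogen 1):
  atom 1: C, bond orders sum to 1 (valence 4) → 3 H
  atom 2: C, bond orders sum to 2 (valence 4) → 2 H
  atom 3: C, bond orders sum to 3 (valence 4) → 1 H
  atom 4: C, bond orders sum to 1 (valence 4) → 3 H
  atom 5: C, bond orders sum to 3 (valence 4) → 1 H
  atom 6: F (halogen, monovalent) → 0 H
  atom 7: C, bond orders sum to 2 (valence 4) → 2 H
  atom 8: C, bond orders sum to 3 (valence 4) → 1 H
  atom 9: O, bond orders sum to 1 (valence 2) → 1 H
  atom 10: C, bond orders sum to 2 (valence 4) → 2 H
  atom 11: C, bond orders sum to 3 (valence 4) → 1 H
  atom 12: Br (halogen, monovalent) → 0 H
  atom 13: C, bond orders sum to 3 (valence 4) → 1 H
  atom 14: Cl (halogen, monovalent) → 0 H
  atom 15: C, bond orders sum to 4 (valence 4) → 0 H
  atom 16: C, bond orders sum to 4 (valence 4) → 0 H
  atom 17: C, bond orders sum to 1 (valence 4) → 3 H
Totals → C:13, H:21, Br:1, Cl:1, F:1, O:1.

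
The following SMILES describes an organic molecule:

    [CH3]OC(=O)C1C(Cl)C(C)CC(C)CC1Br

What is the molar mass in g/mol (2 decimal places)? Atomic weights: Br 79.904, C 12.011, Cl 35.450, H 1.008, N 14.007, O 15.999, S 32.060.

First, the molecular formula is C11H18BrClO2 (counting implicit H from valence).
  Br: 1 × 79.904 = 79.904
  C: 11 × 12.011 = 132.121
  Cl: 1 × 35.450 = 35.450
  H: 18 × 1.008 = 18.144
  O: 2 × 15.999 = 31.998
Sum: 1×79.904 + 11×12.011 + 1×35.450 + 18×1.008 + 2×15.999 = 297.617 → 297.62 g/mol.

297.62 g/mol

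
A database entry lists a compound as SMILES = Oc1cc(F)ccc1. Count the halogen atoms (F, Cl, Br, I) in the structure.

1

Halogen atoms appear at heavy-atom position 5 (1×F).
Other groups present: 1 hydroxyl.
Halogen count: 1.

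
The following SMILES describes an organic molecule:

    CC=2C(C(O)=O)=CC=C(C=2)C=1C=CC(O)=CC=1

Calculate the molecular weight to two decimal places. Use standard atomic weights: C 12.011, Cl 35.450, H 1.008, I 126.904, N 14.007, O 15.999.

First, the molecular formula is C14H12O3 (counting implicit H from valence).
  C: 14 × 12.011 = 168.154
  H: 12 × 1.008 = 12.096
  O: 3 × 15.999 = 47.997
Sum: 14×12.011 + 12×1.008 + 3×15.999 = 228.247 → 228.25 g/mol.

228.25 g/mol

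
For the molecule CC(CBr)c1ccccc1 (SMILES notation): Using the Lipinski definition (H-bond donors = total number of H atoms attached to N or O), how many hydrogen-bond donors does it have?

Donors: find every N or O and count the H atoms it carries.
  (no N or O atoms present)
Lipinski HBD = 0.

0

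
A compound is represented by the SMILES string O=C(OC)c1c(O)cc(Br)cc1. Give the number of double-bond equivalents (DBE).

5

Molecular formula: C8H7BrO3.
DoU = (2C + 2 + N − H − X) / 2, where X is the halogen count and O/S are ignored.
    = (2·8 + 2 + 0 − 7 − 1) / 2 = 10 / 2 = 5.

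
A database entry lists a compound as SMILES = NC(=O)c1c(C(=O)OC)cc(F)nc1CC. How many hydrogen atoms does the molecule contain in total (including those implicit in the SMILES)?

Walk through each heavy atom and fill implicit hydrogens from standard valence (C 4, N 3, O 2, S 2, halogen 1); for lowercase aromatic atoms, an aromatic c carries 1 H when it has two neighbours and 0 H with three, and aromatic n carries 0 H:
  atom 1: N, bond orders sum to 1 (valence 3) → 2 H
  atom 2: C, bond orders sum to 4 (valence 4) → 0 H
  atom 3: O, bond orders sum to 2 (valence 2) → 0 H
  atom 4: aromatic c, 3 neighbours → 0 H
  atom 5: aromatic c, 3 neighbours → 0 H
  atom 6: C, bond orders sum to 4 (valence 4) → 0 H
  atom 7: O, bond orders sum to 2 (valence 2) → 0 H
  atom 8: O, bond orders sum to 2 (valence 2) → 0 H
  atom 9: C, bond orders sum to 1 (valence 4) → 3 H
  atom 10: aromatic c, 2 neighbours → 1 H
  atom 11: aromatic c, 3 neighbours → 0 H
  atom 12: F (halogen, monovalent) → 0 H
  atom 13: aromatic n, 2 neighbours → 0 H
  atom 14: aromatic c, 3 neighbours → 0 H
  atom 15: C, bond orders sum to 2 (valence 4) → 2 H
  atom 16: C, bond orders sum to 1 (valence 4) → 3 H
Total hydrogens: 11.

11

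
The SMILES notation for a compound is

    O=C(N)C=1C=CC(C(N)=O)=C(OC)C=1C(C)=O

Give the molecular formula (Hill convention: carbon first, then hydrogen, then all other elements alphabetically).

C11H12N2O4

Walk through each heavy atom and fill implicit hydrogens from standard valence (C 4, N 3, O 2, S 2, halogen 1):
  atom 1: O, bond orders sum to 2 (valence 2) → 0 H
  atom 2: C, bond orders sum to 4 (valence 4) → 0 H
  atom 3: N, bond orders sum to 1 (valence 3) → 2 H
  atom 4: C, bond orders sum to 4 (valence 4) → 0 H
  atom 5: C, bond orders sum to 3 (valence 4) → 1 H
  atom 6: C, bond orders sum to 3 (valence 4) → 1 H
  atom 7: C, bond orders sum to 4 (valence 4) → 0 H
  atom 8: C, bond orders sum to 4 (valence 4) → 0 H
  atom 9: N, bond orders sum to 1 (valence 3) → 2 H
  atom 10: O, bond orders sum to 2 (valence 2) → 0 H
  atom 11: C, bond orders sum to 4 (valence 4) → 0 H
  atom 12: O, bond orders sum to 2 (valence 2) → 0 H
  atom 13: C, bond orders sum to 1 (valence 4) → 3 H
  atom 14: C, bond orders sum to 4 (valence 4) → 0 H
  atom 15: C, bond orders sum to 4 (valence 4) → 0 H
  atom 16: C, bond orders sum to 1 (valence 4) → 3 H
  atom 17: O, bond orders sum to 2 (valence 2) → 0 H
Totals → C:11, H:12, N:2, O:4.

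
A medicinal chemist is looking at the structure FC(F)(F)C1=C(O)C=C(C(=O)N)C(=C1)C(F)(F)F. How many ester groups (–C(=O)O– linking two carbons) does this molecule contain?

Scan the SMILES for the ester motif — none present.
Groups that are present: 1 amide, 1 hydroxyl.

0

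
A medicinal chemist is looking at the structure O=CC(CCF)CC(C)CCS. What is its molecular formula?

Walk through each heavy atom and fill implicit hydrogens from standard valence (C 4, N 3, O 2, S 2, halogen 1):
  atom 1: O, bond orders sum to 2 (valence 2) → 0 H
  atom 2: C, bond orders sum to 3 (valence 4) → 1 H
  atom 3: C, bond orders sum to 3 (valence 4) → 1 H
  atom 4: C, bond orders sum to 2 (valence 4) → 2 H
  atom 5: C, bond orders sum to 2 (valence 4) → 2 H
  atom 6: F (halogen, monovalent) → 0 H
  atom 7: C, bond orders sum to 2 (valence 4) → 2 H
  atom 8: C, bond orders sum to 3 (valence 4) → 1 H
  atom 9: C, bond orders sum to 1 (valence 4) → 3 H
  atom 10: C, bond orders sum to 2 (valence 4) → 2 H
  atom 11: C, bond orders sum to 2 (valence 4) → 2 H
  atom 12: S, bond orders sum to 1 (valence 2) → 1 H
Totals → C:9, H:17, F:1, O:1, S:1.
In Hill order: C9H17FOS.

C9H17FOS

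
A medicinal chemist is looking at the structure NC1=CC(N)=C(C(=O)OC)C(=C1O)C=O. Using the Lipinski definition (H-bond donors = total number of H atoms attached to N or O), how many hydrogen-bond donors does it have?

5

Donors: find every N or O and count the H atoms it carries.
  atom 1 (N): bond orders sum to 1 → 2 H
  atom 5 (N): bond orders sum to 1 → 2 H
  atom 8 (O): bond orders sum to 2 → 0 H
  atom 9 (O): bond orders sum to 2 → 0 H
  atom 13 (O): bond orders sum to 1 → 1 H
  atom 15 (O): bond orders sum to 2 → 0 H
Lipinski HBD = 5.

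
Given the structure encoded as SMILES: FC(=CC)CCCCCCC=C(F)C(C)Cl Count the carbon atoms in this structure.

Count every carbon token in the SMILES (each C, including those in ring-closure positions and inside branches).
Carbon count: 13.

13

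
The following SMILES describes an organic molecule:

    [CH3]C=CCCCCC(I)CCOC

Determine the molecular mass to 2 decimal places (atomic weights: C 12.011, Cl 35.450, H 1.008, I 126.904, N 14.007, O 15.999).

First, the molecular formula is C11H21IO (counting implicit H from valence).
  C: 11 × 12.011 = 132.121
  H: 21 × 1.008 = 21.168
  I: 1 × 126.904 = 126.904
  O: 1 × 15.999 = 15.999
Sum: 11×12.011 + 21×1.008 + 1×126.904 + 1×15.999 = 296.192 → 296.19 g/mol.

296.19 g/mol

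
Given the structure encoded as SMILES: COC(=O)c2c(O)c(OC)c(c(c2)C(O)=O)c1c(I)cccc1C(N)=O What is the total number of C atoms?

17

Count every carbon token in the SMILES (each C, including those in ring-closure positions and inside branches).
Carbon count: 17.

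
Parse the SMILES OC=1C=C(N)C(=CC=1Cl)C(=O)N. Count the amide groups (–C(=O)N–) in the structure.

1

The amide motif appears at heavy-atom position 10 in the SMILES.
Other groups present: 1 hydroxyl, 1 primary amine.
Amide count: 1.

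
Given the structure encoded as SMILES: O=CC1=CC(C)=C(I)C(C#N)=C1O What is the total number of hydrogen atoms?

Walk through each heavy atom and fill implicit hydrogens from standard valence (C 4, N 3, O 2, S 2, halogen 1):
  atom 1: O, bond orders sum to 2 (valence 2) → 0 H
  atom 2: C, bond orders sum to 3 (valence 4) → 1 H
  atom 3: C, bond orders sum to 4 (valence 4) → 0 H
  atom 4: C, bond orders sum to 3 (valence 4) → 1 H
  atom 5: C, bond orders sum to 4 (valence 4) → 0 H
  atom 6: C, bond orders sum to 1 (valence 4) → 3 H
  atom 7: C, bond orders sum to 4 (valence 4) → 0 H
  atom 8: I (halogen, monovalent) → 0 H
  atom 9: C, bond orders sum to 4 (valence 4) → 0 H
  atom 10: C, bond orders sum to 4 (valence 4) → 0 H
  atom 11: N, bond orders sum to 3 (valence 3) → 0 H
  atom 12: C, bond orders sum to 4 (valence 4) → 0 H
  atom 13: O, bond orders sum to 1 (valence 2) → 1 H
Total hydrogens: 6.

6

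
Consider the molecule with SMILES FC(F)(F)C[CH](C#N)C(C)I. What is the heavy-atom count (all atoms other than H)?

Every atom symbol written in the SMILES (organic subset) is one heavy atom; implicit H are not written.
Heavy atoms by element → C:6, F:3, I:1, N:1.
Total: 11.

11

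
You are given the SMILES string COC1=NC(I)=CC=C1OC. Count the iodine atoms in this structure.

Scan the SMILES for I atoms (remember two-letter symbols like Cl and Br are single atoms).
Iodine count: 1.

1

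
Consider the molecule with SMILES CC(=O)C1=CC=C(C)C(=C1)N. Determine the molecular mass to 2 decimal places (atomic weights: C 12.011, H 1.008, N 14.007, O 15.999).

First, the molecular formula is C9H11NO (counting implicit H from valence).
  C: 9 × 12.011 = 108.099
  H: 11 × 1.008 = 11.088
  N: 1 × 14.007 = 14.007
  O: 1 × 15.999 = 15.999
Sum: 9×12.011 + 11×1.008 + 1×14.007 + 1×15.999 = 149.193 → 149.19 g/mol.

149.19 g/mol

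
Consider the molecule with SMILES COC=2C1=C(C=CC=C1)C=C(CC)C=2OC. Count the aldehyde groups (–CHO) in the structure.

Scan the SMILES for the aldehyde motif — none present.
Groups that are present: 2 ether.

0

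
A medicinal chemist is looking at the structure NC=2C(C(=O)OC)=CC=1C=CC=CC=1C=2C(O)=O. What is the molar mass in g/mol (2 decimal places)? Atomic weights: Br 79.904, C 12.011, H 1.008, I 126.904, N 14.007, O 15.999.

245.23 g/mol

First, the molecular formula is C13H11NO4 (counting implicit H from valence).
  C: 13 × 12.011 = 156.143
  H: 11 × 1.008 = 11.088
  N: 1 × 14.007 = 14.007
  O: 4 × 15.999 = 63.996
Sum: 13×12.011 + 11×1.008 + 1×14.007 + 4×15.999 = 245.234 → 245.23 g/mol.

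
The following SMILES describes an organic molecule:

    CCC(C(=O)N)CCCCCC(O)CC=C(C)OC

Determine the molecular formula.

Walk through each heavy atom and fill implicit hydrogens from standard valence (C 4, N 3, O 2, S 2, halogen 1):
  atom 1: C, bond orders sum to 1 (valence 4) → 3 H
  atom 2: C, bond orders sum to 2 (valence 4) → 2 H
  atom 3: C, bond orders sum to 3 (valence 4) → 1 H
  atom 4: C, bond orders sum to 4 (valence 4) → 0 H
  atom 5: O, bond orders sum to 2 (valence 2) → 0 H
  atom 6: N, bond orders sum to 1 (valence 3) → 2 H
  atom 7: C, bond orders sum to 2 (valence 4) → 2 H
  atom 8: C, bond orders sum to 2 (valence 4) → 2 H
  atom 9: C, bond orders sum to 2 (valence 4) → 2 H
  atom 10: C, bond orders sum to 2 (valence 4) → 2 H
  atom 11: C, bond orders sum to 2 (valence 4) → 2 H
  atom 12: C, bond orders sum to 3 (valence 4) → 1 H
  atom 13: O, bond orders sum to 1 (valence 2) → 1 H
  atom 14: C, bond orders sum to 2 (valence 4) → 2 H
  atom 15: C, bond orders sum to 3 (valence 4) → 1 H
  atom 16: C, bond orders sum to 4 (valence 4) → 0 H
  atom 17: C, bond orders sum to 1 (valence 4) → 3 H
  atom 18: O, bond orders sum to 2 (valence 2) → 0 H
  atom 19: C, bond orders sum to 1 (valence 4) → 3 H
Totals → C:15, H:29, N:1, O:3.
In Hill order: C15H29NO3.

C15H29NO3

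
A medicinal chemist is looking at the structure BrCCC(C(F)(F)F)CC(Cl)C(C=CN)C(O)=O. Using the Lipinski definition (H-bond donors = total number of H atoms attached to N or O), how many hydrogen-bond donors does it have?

Donors: find every N or O and count the H atoms it carries.
  atom 15 (N): bond orders sum to 1 → 2 H
  atom 17 (O): bond orders sum to 1 → 1 H
  atom 18 (O): bond orders sum to 2 → 0 H
Lipinski HBD = 3.

3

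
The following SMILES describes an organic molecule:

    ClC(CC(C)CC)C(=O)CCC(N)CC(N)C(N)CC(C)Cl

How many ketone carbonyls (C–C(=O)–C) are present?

The ketone motif appears at heavy-atom position 8 in the SMILES.
Other groups present: 3 primary amine.
Ketone count: 1.

1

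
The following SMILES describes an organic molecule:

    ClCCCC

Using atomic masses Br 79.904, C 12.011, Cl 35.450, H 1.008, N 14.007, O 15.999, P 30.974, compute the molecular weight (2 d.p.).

92.57 g/mol

First, the molecular formula is C4H9Cl (counting implicit H from valence).
  C: 4 × 12.011 = 48.044
  Cl: 1 × 35.450 = 35.450
  H: 9 × 1.008 = 9.072
Sum: 4×12.011 + 1×35.450 + 9×1.008 = 92.566 → 92.57 g/mol.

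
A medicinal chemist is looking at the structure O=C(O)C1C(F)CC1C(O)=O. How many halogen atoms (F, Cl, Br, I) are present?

Halogen atoms appear at heavy-atom position 6 (1×F).
Other groups present: 2 carboxylic acid.
Halogen count: 1.

1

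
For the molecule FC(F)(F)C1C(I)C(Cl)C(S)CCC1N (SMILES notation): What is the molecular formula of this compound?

C8H12ClF3INS

Walk through each heavy atom and fill implicit hydrogens from standard valence (C 4, N 3, O 2, S 2, halogen 1):
  atom 1: F (halogen, monovalent) → 0 H
  atom 2: C, bond orders sum to 4 (valence 4) → 0 H
  atom 3: F (halogen, monovalent) → 0 H
  atom 4: F (halogen, monovalent) → 0 H
  atom 5: C, bond orders sum to 3 (valence 4) → 1 H
  atom 6: C, bond orders sum to 3 (valence 4) → 1 H
  atom 7: I (halogen, monovalent) → 0 H
  atom 8: C, bond orders sum to 3 (valence 4) → 1 H
  atom 9: Cl (halogen, monovalent) → 0 H
  atom 10: C, bond orders sum to 3 (valence 4) → 1 H
  atom 11: S, bond orders sum to 1 (valence 2) → 1 H
  atom 12: C, bond orders sum to 2 (valence 4) → 2 H
  atom 13: C, bond orders sum to 2 (valence 4) → 2 H
  atom 14: C, bond orders sum to 3 (valence 4) → 1 H
  atom 15: N, bond orders sum to 1 (valence 3) → 2 H
Totals → C:8, H:12, Cl:1, F:3, I:1, N:1, S:1.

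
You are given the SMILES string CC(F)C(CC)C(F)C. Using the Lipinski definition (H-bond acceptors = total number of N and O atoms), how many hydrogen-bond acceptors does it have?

N atoms: 0; O atoms: 0.
Lipinski HBA = 0 + 0 = 0.

0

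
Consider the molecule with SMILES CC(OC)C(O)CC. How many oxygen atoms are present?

Scan the SMILES for O atoms (remember two-letter symbols like Cl and Br are single atoms).
Oxygen count: 2.

2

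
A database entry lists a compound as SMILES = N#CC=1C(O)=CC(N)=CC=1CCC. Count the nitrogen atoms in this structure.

2

Scan the SMILES for N atoms (remember two-letter symbols like Cl and Br are single atoms).
Nitrogen count: 2.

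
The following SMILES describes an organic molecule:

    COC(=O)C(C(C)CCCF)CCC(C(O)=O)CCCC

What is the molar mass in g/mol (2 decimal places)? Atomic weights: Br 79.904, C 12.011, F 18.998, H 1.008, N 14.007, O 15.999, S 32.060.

First, the molecular formula is C16H29FO4 (counting implicit H from valence).
  C: 16 × 12.011 = 192.176
  F: 1 × 18.998 = 18.998
  H: 29 × 1.008 = 29.232
  O: 4 × 15.999 = 63.996
Sum: 16×12.011 + 1×18.998 + 29×1.008 + 4×15.999 = 304.402 → 304.40 g/mol.

304.40 g/mol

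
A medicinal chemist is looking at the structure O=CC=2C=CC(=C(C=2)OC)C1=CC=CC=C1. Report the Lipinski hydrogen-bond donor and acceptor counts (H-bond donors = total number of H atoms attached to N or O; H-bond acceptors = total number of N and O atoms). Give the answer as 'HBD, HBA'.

Donors: find every N or O and count the H atoms it carries.
  atom 1 (O): bond orders sum to 2 → 0 H
  atom 9 (O): bond orders sum to 2 → 0 H
Lipinski HBD = 0.
Acceptors: N atoms = 0, O atoms = 2 → HBA = 2.

0, 2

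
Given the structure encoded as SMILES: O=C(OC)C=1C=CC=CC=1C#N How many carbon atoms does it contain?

9

Count every carbon token in the SMILES (each C, including those in ring-closure positions and inside branches).
Carbon count: 9.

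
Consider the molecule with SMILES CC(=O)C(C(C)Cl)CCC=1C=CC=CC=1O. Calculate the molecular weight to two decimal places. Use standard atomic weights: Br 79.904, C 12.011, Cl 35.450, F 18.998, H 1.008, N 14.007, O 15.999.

240.73 g/mol

First, the molecular formula is C13H17ClO2 (counting implicit H from valence).
  C: 13 × 12.011 = 156.143
  Cl: 1 × 35.450 = 35.450
  H: 17 × 1.008 = 17.136
  O: 2 × 15.999 = 31.998
Sum: 13×12.011 + 1×35.450 + 17×1.008 + 2×15.999 = 240.727 → 240.73 g/mol.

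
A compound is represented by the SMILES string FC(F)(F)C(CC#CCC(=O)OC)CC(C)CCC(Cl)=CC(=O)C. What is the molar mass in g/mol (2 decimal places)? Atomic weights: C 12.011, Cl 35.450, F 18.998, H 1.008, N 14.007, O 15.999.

First, the molecular formula is C17H22ClF3O3 (counting implicit H from valence).
  C: 17 × 12.011 = 204.187
  Cl: 1 × 35.450 = 35.450
  F: 3 × 18.998 = 56.994
  H: 22 × 1.008 = 22.176
  O: 3 × 15.999 = 47.997
Sum: 17×12.011 + 1×35.450 + 3×18.998 + 22×1.008 + 3×15.999 = 366.804 → 366.80 g/mol.

366.80 g/mol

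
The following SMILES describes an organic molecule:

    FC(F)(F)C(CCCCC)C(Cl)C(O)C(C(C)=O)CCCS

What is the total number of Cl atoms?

Scan the SMILES for Cl atoms (remember two-letter symbols like Cl and Br are single atoms).
Chlorine count: 1.

1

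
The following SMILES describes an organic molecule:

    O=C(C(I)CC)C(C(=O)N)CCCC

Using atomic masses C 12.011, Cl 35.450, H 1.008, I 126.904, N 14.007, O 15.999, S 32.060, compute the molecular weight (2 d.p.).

311.16 g/mol

First, the molecular formula is C10H18INO2 (counting implicit H from valence).
  C: 10 × 12.011 = 120.110
  H: 18 × 1.008 = 18.144
  I: 1 × 126.904 = 126.904
  N: 1 × 14.007 = 14.007
  O: 2 × 15.999 = 31.998
Sum: 10×12.011 + 18×1.008 + 1×126.904 + 1×14.007 + 2×15.999 = 311.163 → 311.16 g/mol.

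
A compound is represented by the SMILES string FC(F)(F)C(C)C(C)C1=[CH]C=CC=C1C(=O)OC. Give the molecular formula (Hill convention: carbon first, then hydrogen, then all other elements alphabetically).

Walk through each heavy atom and fill implicit hydrogens from standard valence (C 4, N 3, O 2, S 2, halogen 1):
  atom 1: F (halogen, monovalent) → 0 H
  atom 2: C, bond orders sum to 4 (valence 4) → 0 H
  atom 3: F (halogen, monovalent) → 0 H
  atom 4: F (halogen, monovalent) → 0 H
  atom 5: C, bond orders sum to 3 (valence 4) → 1 H
  atom 6: C, bond orders sum to 1 (valence 4) → 3 H
  atom 7: C, bond orders sum to 3 (valence 4) → 1 H
  atom 8: C, bond orders sum to 1 (valence 4) → 3 H
  atom 9: C, bond orders sum to 4 (valence 4) → 0 H
  atom 10: C with explicit H count 1
  atom 11: C, bond orders sum to 3 (valence 4) → 1 H
  atom 12: C, bond orders sum to 3 (valence 4) → 1 H
  atom 13: C, bond orders sum to 3 (valence 4) → 1 H
  atom 14: C, bond orders sum to 4 (valence 4) → 0 H
  atom 15: C, bond orders sum to 4 (valence 4) → 0 H
  atom 16: O, bond orders sum to 2 (valence 2) → 0 H
  atom 17: O, bond orders sum to 2 (valence 2) → 0 H
  atom 18: C, bond orders sum to 1 (valence 4) → 3 H
Totals → C:13, H:15, F:3, O:2.

C13H15F3O2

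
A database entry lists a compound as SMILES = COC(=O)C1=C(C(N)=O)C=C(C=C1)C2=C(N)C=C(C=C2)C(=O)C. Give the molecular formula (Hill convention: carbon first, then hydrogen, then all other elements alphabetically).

C17H16N2O4

Walk through each heavy atom and fill implicit hydrogens from standard valence (C 4, N 3, O 2, S 2, halogen 1):
  atom 1: C, bond orders sum to 1 (valence 4) → 3 H
  atom 2: O, bond orders sum to 2 (valence 2) → 0 H
  atom 3: C, bond orders sum to 4 (valence 4) → 0 H
  atom 4: O, bond orders sum to 2 (valence 2) → 0 H
  atom 5: C, bond orders sum to 4 (valence 4) → 0 H
  atom 6: C, bond orders sum to 4 (valence 4) → 0 H
  atom 7: C, bond orders sum to 4 (valence 4) → 0 H
  atom 8: N, bond orders sum to 1 (valence 3) → 2 H
  atom 9: O, bond orders sum to 2 (valence 2) → 0 H
  atom 10: C, bond orders sum to 3 (valence 4) → 1 H
  atom 11: C, bond orders sum to 4 (valence 4) → 0 H
  atom 12: C, bond orders sum to 3 (valence 4) → 1 H
  atom 13: C, bond orders sum to 3 (valence 4) → 1 H
  atom 14: C, bond orders sum to 4 (valence 4) → 0 H
  atom 15: C, bond orders sum to 4 (valence 4) → 0 H
  atom 16: N, bond orders sum to 1 (valence 3) → 2 H
  atom 17: C, bond orders sum to 3 (valence 4) → 1 H
  atom 18: C, bond orders sum to 4 (valence 4) → 0 H
  atom 19: C, bond orders sum to 3 (valence 4) → 1 H
  atom 20: C, bond orders sum to 3 (valence 4) → 1 H
  atom 21: C, bond orders sum to 4 (valence 4) → 0 H
  atom 22: O, bond orders sum to 2 (valence 2) → 0 H
  atom 23: C, bond orders sum to 1 (valence 4) → 3 H
Totals → C:17, H:16, N:2, O:4.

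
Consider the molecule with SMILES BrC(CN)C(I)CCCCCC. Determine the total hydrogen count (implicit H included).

19

Walk through each heavy atom and fill implicit hydrogens from standard valence (C 4, N 3, O 2, S 2, halogen 1):
  atom 1: Br (halogen, monovalent) → 0 H
  atom 2: C, bond orders sum to 3 (valence 4) → 1 H
  atom 3: C, bond orders sum to 2 (valence 4) → 2 H
  atom 4: N, bond orders sum to 1 (valence 3) → 2 H
  atom 5: C, bond orders sum to 3 (valence 4) → 1 H
  atom 6: I (halogen, monovalent) → 0 H
  atom 7: C, bond orders sum to 2 (valence 4) → 2 H
  atom 8: C, bond orders sum to 2 (valence 4) → 2 H
  atom 9: C, bond orders sum to 2 (valence 4) → 2 H
  atom 10: C, bond orders sum to 2 (valence 4) → 2 H
  atom 11: C, bond orders sum to 2 (valence 4) → 2 H
  atom 12: C, bond orders sum to 1 (valence 4) → 3 H
Total hydrogens: 19.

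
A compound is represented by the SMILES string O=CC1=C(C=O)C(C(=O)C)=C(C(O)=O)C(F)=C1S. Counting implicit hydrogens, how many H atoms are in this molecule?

7

Walk through each heavy atom and fill implicit hydrogens from standard valence (C 4, N 3, O 2, S 2, halogen 1):
  atom 1: O, bond orders sum to 2 (valence 2) → 0 H
  atom 2: C, bond orders sum to 3 (valence 4) → 1 H
  atom 3: C, bond orders sum to 4 (valence 4) → 0 H
  atom 4: C, bond orders sum to 4 (valence 4) → 0 H
  atom 5: C, bond orders sum to 3 (valence 4) → 1 H
  atom 6: O, bond orders sum to 2 (valence 2) → 0 H
  atom 7: C, bond orders sum to 4 (valence 4) → 0 H
  atom 8: C, bond orders sum to 4 (valence 4) → 0 H
  atom 9: O, bond orders sum to 2 (valence 2) → 0 H
  atom 10: C, bond orders sum to 1 (valence 4) → 3 H
  atom 11: C, bond orders sum to 4 (valence 4) → 0 H
  atom 12: C, bond orders sum to 4 (valence 4) → 0 H
  atom 13: O, bond orders sum to 1 (valence 2) → 1 H
  atom 14: O, bond orders sum to 2 (valence 2) → 0 H
  atom 15: C, bond orders sum to 4 (valence 4) → 0 H
  atom 16: F (halogen, monovalent) → 0 H
  atom 17: C, bond orders sum to 4 (valence 4) → 0 H
  atom 18: S, bond orders sum to 1 (valence 2) → 1 H
Total hydrogens: 7.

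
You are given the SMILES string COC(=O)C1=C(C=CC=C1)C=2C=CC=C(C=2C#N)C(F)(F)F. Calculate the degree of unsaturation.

11

Molecular formula: C16H10F3NO2.
DoU = (2C + 2 + N − H − X) / 2, where X is the halogen count and O/S are ignored.
    = (2·16 + 2 + 1 − 10 − 3) / 2 = 22 / 2 = 11.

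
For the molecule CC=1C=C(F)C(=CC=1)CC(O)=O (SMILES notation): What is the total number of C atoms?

9

Count every carbon token in the SMILES (each C, including those in ring-closure positions and inside branches).
Carbon count: 9.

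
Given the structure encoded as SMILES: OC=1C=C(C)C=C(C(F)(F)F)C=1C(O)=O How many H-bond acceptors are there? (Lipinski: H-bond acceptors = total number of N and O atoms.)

N atoms: 0; O atoms: 3.
Lipinski HBA = 0 + 3 = 3.

3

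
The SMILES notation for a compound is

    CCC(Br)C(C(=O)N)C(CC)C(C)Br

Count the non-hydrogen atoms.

14

Every atom symbol written in the SMILES (organic subset) is one heavy atom; implicit H are not written.
Heavy atoms by element → Br:2, C:10, N:1, O:1.
Total: 14.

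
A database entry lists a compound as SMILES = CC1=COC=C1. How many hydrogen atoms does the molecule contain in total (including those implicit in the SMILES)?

Walk through each heavy atom and fill implicit hydrogens from standard valence (C 4, N 3, O 2, S 2, halogen 1):
  atom 1: C, bond orders sum to 1 (valence 4) → 3 H
  atom 2: C, bond orders sum to 4 (valence 4) → 0 H
  atom 3: C, bond orders sum to 3 (valence 4) → 1 H
  atom 4: O, bond orders sum to 2 (valence 2) → 0 H
  atom 5: C, bond orders sum to 3 (valence 4) → 1 H
  atom 6: C, bond orders sum to 3 (valence 4) → 1 H
Total hydrogens: 6.

6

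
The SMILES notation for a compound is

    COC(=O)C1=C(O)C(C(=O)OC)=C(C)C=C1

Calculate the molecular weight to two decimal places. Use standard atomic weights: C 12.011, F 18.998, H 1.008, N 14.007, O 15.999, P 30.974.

224.21 g/mol

First, the molecular formula is C11H12O5 (counting implicit H from valence).
  C: 11 × 12.011 = 132.121
  H: 12 × 1.008 = 12.096
  O: 5 × 15.999 = 79.995
Sum: 11×12.011 + 12×1.008 + 5×15.999 = 224.212 → 224.21 g/mol.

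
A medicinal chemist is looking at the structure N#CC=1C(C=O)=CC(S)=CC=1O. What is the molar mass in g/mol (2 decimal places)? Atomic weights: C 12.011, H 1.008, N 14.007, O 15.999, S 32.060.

First, the molecular formula is C8H5NO2S (counting implicit H from valence).
  C: 8 × 12.011 = 96.088
  H: 5 × 1.008 = 5.040
  N: 1 × 14.007 = 14.007
  O: 2 × 15.999 = 31.998
  S: 1 × 32.060 = 32.060
Sum: 8×12.011 + 5×1.008 + 1×14.007 + 2×15.999 + 1×32.060 = 179.193 → 179.19 g/mol.

179.19 g/mol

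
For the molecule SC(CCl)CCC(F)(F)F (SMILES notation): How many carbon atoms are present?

5

Count every carbon token in the SMILES (each C, including those in ring-closure positions and inside branches).
Carbon count: 5.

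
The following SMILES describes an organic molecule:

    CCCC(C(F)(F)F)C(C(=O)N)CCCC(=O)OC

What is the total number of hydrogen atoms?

20

Walk through each heavy atom and fill implicit hydrogens from standard valence (C 4, N 3, O 2, S 2, halogen 1):
  atom 1: C, bond orders sum to 1 (valence 4) → 3 H
  atom 2: C, bond orders sum to 2 (valence 4) → 2 H
  atom 3: C, bond orders sum to 2 (valence 4) → 2 H
  atom 4: C, bond orders sum to 3 (valence 4) → 1 H
  atom 5: C, bond orders sum to 4 (valence 4) → 0 H
  atom 6: F (halogen, monovalent) → 0 H
  atom 7: F (halogen, monovalent) → 0 H
  atom 8: F (halogen, monovalent) → 0 H
  atom 9: C, bond orders sum to 3 (valence 4) → 1 H
  atom 10: C, bond orders sum to 4 (valence 4) → 0 H
  atom 11: O, bond orders sum to 2 (valence 2) → 0 H
  atom 12: N, bond orders sum to 1 (valence 3) → 2 H
  atom 13: C, bond orders sum to 2 (valence 4) → 2 H
  atom 14: C, bond orders sum to 2 (valence 4) → 2 H
  atom 15: C, bond orders sum to 2 (valence 4) → 2 H
  atom 16: C, bond orders sum to 4 (valence 4) → 0 H
  atom 17: O, bond orders sum to 2 (valence 2) → 0 H
  atom 18: O, bond orders sum to 2 (valence 2) → 0 H
  atom 19: C, bond orders sum to 1 (valence 4) → 3 H
Total hydrogens: 20.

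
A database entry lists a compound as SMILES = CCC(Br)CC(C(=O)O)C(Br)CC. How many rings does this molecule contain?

0

In SMILES, each pair of matching ring-closure digits denotes one ring-closing bond; the number of such bonds equals the number of independent rings.
Ring-closure bonds here: 0.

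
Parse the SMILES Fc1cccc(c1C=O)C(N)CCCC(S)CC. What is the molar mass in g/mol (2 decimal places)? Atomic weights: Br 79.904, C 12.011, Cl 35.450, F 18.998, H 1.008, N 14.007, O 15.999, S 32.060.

269.38 g/mol

First, the molecular formula is C14H20FNOS (counting implicit H from valence).
  C: 14 × 12.011 = 168.154
  F: 1 × 18.998 = 18.998
  H: 20 × 1.008 = 20.160
  N: 1 × 14.007 = 14.007
  O: 1 × 15.999 = 15.999
  S: 1 × 32.060 = 32.060
Sum: 14×12.011 + 1×18.998 + 20×1.008 + 1×14.007 + 1×15.999 + 1×32.060 = 269.378 → 269.38 g/mol.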